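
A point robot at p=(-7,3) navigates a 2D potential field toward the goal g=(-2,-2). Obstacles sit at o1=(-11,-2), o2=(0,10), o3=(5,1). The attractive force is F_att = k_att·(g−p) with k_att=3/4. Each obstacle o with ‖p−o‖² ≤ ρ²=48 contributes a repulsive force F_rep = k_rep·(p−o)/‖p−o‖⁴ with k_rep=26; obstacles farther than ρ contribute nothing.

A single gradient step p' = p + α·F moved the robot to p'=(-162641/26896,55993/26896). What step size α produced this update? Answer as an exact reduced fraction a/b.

F_att = 3/4·(g−p) = 3/4·(5,-5) = (3.7500,-3.7500)
o1: d²=41 ≤ ρ²=48; F_rep = 26·(4,5)/41² = (0.0619,0.0773)
o2: d²=98 > ρ²=48 → inactive
o3: d²=148 > ρ²=48 → inactive
F = F_att + ΣF_rep = (3.8119,-3.6727)
Δp = p'−p = (0.9530,-0.9182); α = Δx/Fx = (25631/26896) / (25631/6724) = 1/4
check: Δy/Fy = (-24695/26896) / (-24695/6724) = 1/4 ✓

α = 1/4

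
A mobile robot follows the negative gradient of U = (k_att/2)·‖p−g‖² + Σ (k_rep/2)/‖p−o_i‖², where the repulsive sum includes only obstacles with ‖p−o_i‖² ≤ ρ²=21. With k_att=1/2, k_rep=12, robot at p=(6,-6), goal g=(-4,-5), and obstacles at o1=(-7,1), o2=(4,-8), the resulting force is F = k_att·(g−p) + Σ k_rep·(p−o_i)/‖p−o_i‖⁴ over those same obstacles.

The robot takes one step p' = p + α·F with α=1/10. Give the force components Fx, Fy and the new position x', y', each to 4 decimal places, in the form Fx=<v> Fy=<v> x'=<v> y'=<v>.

Fx=-4.6250 Fy=0.8750 x'=5.5375 y'=-5.9125

F_att = 1/2·(g−p) = 1/2·(-10,1) = (-5.0000,0.5000)
o1: d²=218 > ρ²=21 → inactive
o2: d²=8 ≤ ρ²=21; F_rep = 12·(2,2)/8² = (0.3750,0.3750)
F = F_att + ΣF_rep = (-4.6250,0.8750)
p' = p + 1/10·F = (5.5375,-5.9125)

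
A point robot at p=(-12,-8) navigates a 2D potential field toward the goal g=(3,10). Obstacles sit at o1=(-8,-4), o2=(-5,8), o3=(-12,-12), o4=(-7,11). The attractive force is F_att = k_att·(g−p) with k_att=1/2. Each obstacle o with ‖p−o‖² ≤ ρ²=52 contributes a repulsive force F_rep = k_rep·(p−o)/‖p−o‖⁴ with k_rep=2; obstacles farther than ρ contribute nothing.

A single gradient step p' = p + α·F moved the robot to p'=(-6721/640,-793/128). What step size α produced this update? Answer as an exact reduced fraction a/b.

F_att = 1/2·(g−p) = 1/2·(15,18) = (7.5000,9.0000)
o1: d²=32 ≤ ρ²=52; F_rep = 2·(-4,-4)/32² = (-0.0078,-0.0078)
o2: d²=305 > ρ²=52 → inactive
o3: d²=16 ≤ ρ²=52; F_rep = 2·(0,4)/16² = (0.0000,0.0312)
o4: d²=386 > ρ²=52 → inactive
F = F_att + ΣF_rep = (7.4922,9.0234)
Δp = p'−p = (1.4984,1.8047); α = Δx/Fx = (959/640) / (959/128) = 1/5
check: Δy/Fy = (231/128) / (1155/128) = 1/5 ✓

α = 1/5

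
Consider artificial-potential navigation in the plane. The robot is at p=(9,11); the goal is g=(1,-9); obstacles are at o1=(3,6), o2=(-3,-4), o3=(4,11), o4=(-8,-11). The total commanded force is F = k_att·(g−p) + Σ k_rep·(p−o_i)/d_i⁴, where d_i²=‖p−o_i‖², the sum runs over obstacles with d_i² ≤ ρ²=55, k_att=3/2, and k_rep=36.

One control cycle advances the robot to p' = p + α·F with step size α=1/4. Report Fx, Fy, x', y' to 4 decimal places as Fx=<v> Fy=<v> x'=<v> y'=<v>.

Fx=-11.7120 Fy=-30.0000 x'=6.0720 y'=3.5000

F_att = 3/2·(g−p) = 3/2·(-8,-20) = (-12.0000,-30.0000)
o1: d²=61 > ρ²=55 → inactive
o2: d²=369 > ρ²=55 → inactive
o3: d²=25 ≤ ρ²=55; F_rep = 36·(5,0)/25² = (0.2880,0.0000)
o4: d²=773 > ρ²=55 → inactive
F = F_att + ΣF_rep = (-11.7120,-30.0000)
p' = p + 1/4·F = (6.0720,3.5000)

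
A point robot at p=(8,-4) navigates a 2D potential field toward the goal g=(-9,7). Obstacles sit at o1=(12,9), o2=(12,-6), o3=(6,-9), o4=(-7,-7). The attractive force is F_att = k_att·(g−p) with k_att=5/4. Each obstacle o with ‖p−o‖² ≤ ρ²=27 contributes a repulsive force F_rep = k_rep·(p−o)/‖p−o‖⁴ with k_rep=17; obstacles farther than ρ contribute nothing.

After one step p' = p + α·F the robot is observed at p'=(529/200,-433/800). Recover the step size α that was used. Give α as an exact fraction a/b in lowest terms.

F_att = 5/4·(g−p) = 5/4·(-17,11) = (-21.2500,13.7500)
o1: d²=185 > ρ²=27 → inactive
o2: d²=20 ≤ ρ²=27; F_rep = 17·(-4,2)/20² = (-0.1700,0.0850)
o3: d²=29 > ρ²=27 → inactive
o4: d²=234 > ρ²=27 → inactive
F = F_att + ΣF_rep = (-21.4200,13.8350)
Δp = p'−p = (-5.3550,3.4588); α = Δx/Fx = (-1071/200) / (-1071/50) = 1/4
check: Δy/Fy = (2767/800) / (2767/200) = 1/4 ✓

α = 1/4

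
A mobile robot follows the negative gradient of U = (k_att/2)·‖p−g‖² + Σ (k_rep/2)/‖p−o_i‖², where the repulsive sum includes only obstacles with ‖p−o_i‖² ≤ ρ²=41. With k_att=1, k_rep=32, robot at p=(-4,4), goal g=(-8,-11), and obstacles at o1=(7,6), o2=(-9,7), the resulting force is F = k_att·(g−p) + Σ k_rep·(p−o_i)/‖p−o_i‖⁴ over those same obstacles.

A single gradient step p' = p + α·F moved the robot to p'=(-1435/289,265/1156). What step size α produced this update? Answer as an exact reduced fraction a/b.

F_att = 1·(g−p) = 1·(-4,-15) = (-4.0000,-15.0000)
o1: d²=125 > ρ²=41 → inactive
o2: d²=34 ≤ ρ²=41; F_rep = 32·(5,-3)/34² = (0.1384,-0.0830)
F = F_att + ΣF_rep = (-3.8616,-15.0830)
Δp = p'−p = (-0.9654,-3.7708); α = Δx/Fx = (-279/289) / (-1116/289) = 1/4
check: Δy/Fy = (-4359/1156) / (-4359/289) = 1/4 ✓

α = 1/4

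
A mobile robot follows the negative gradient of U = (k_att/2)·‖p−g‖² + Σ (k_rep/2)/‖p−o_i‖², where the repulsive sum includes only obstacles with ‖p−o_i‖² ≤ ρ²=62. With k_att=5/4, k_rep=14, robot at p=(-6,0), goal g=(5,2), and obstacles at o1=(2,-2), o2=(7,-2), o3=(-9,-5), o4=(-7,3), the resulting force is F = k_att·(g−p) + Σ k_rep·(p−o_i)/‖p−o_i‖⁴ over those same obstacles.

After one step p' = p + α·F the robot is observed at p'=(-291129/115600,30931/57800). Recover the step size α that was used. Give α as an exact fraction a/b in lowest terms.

α = 1/4

F_att = 5/4·(g−p) = 5/4·(11,2) = (13.7500,2.5000)
o1: d²=68 > ρ²=62 → inactive
o2: d²=173 > ρ²=62 → inactive
o3: d²=34 ≤ ρ²=62; F_rep = 14·(3,5)/34² = (0.0363,0.0606)
o4: d²=10 ≤ ρ²=62; F_rep = 14·(1,-3)/10² = (0.1400,-0.4200)
F = F_att + ΣF_rep = (13.9263,2.1406)
Δp = p'−p = (3.4816,0.5351); α = Δx/Fx = (402471/115600) / (402471/28900) = 1/4
check: Δy/Fy = (30931/57800) / (30931/14450) = 1/4 ✓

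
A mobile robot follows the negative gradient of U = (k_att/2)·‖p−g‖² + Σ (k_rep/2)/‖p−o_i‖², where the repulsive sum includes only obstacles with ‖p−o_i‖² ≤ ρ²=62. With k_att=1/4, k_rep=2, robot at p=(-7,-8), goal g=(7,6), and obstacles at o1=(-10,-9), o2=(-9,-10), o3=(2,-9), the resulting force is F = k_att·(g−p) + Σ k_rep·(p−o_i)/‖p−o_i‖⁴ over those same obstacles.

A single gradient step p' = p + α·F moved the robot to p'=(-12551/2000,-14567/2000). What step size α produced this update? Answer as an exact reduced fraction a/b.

α = 1/5

F_att = 1/4·(g−p) = 1/4·(14,14) = (3.5000,3.5000)
o1: d²=10 ≤ ρ²=62; F_rep = 2·(3,1)/10² = (0.0600,0.0200)
o2: d²=8 ≤ ρ²=62; F_rep = 2·(2,2)/8² = (0.0625,0.0625)
o3: d²=82 > ρ²=62 → inactive
F = F_att + ΣF_rep = (3.6225,3.5825)
Δp = p'−p = (0.7245,0.7165); α = Δx/Fx = (1449/2000) / (1449/400) = 1/5
check: Δy/Fy = (1433/2000) / (1433/400) = 1/5 ✓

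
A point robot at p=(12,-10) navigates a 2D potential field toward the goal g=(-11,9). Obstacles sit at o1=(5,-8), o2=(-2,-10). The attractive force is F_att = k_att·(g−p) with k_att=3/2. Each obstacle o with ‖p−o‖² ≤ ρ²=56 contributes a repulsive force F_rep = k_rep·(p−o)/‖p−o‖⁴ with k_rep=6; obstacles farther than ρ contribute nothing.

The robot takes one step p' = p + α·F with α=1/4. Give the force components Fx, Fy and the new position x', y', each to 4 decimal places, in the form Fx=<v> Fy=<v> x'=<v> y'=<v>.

F_att = 3/2·(g−p) = 3/2·(-23,19) = (-34.5000,28.5000)
o1: d²=53 ≤ ρ²=56; F_rep = 6·(7,-2)/53² = (0.0150,-0.0043)
o2: d²=196 > ρ²=56 → inactive
F = F_att + ΣF_rep = (-34.4850,28.4957)
p' = p + 1/4·F = (3.3787,-2.8761)

Fx=-34.4850 Fy=28.4957 x'=3.3787 y'=-2.8761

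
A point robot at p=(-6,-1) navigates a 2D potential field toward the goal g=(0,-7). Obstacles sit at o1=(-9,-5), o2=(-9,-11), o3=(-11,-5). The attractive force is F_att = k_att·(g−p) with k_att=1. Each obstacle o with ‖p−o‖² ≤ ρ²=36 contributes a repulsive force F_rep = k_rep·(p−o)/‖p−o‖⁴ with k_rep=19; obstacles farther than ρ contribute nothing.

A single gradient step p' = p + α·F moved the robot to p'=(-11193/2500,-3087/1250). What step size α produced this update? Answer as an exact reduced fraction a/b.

α = 1/4

F_att = 1·(g−p) = 1·(6,-6) = (6.0000,-6.0000)
o1: d²=25 ≤ ρ²=36; F_rep = 19·(3,4)/25² = (0.0912,0.1216)
o2: d²=109 > ρ²=36 → inactive
o3: d²=41 > ρ²=36 → inactive
F = F_att + ΣF_rep = (6.0912,-5.8784)
Δp = p'−p = (1.5228,-1.4696); α = Δx/Fx = (3807/2500) / (3807/625) = 1/4
check: Δy/Fy = (-1837/1250) / (-3674/625) = 1/4 ✓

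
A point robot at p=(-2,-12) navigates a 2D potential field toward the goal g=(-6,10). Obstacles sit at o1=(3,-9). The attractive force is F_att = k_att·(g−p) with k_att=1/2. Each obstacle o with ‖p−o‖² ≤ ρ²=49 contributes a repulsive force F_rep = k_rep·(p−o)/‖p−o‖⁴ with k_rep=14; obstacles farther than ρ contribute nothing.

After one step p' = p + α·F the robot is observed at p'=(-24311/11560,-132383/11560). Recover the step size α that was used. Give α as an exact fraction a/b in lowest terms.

F_att = 1/2·(g−p) = 1/2·(-4,22) = (-2.0000,11.0000)
o1: d²=34 ≤ ρ²=49; F_rep = 14·(-5,-3)/34² = (-0.0606,-0.0363)
F = F_att + ΣF_rep = (-2.0606,10.9637)
Δp = p'−p = (-0.1030,0.5482); α = Δx/Fx = (-1191/11560) / (-1191/578) = 1/20
check: Δy/Fy = (6337/11560) / (6337/578) = 1/20 ✓

α = 1/20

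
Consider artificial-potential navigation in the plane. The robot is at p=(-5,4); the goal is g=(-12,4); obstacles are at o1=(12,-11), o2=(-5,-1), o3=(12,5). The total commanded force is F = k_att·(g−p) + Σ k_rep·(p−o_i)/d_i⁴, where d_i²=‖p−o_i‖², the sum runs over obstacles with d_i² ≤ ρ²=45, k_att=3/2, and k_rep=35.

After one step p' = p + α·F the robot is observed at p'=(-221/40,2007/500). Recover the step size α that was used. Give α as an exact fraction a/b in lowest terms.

α = 1/20

F_att = 3/2·(g−p) = 3/2·(-7,0) = (-10.5000,0.0000)
o1: d²=514 > ρ²=45 → inactive
o2: d²=25 ≤ ρ²=45; F_rep = 35·(0,5)/25² = (0.0000,0.2800)
o3: d²=290 > ρ²=45 → inactive
F = F_att + ΣF_rep = (-10.5000,0.2800)
Δp = p'−p = (-0.5250,0.0140); α = Δx/Fx = (-21/40) / (-21/2) = 1/20
check: Δy/Fy = (7/500) / (7/25) = 1/20 ✓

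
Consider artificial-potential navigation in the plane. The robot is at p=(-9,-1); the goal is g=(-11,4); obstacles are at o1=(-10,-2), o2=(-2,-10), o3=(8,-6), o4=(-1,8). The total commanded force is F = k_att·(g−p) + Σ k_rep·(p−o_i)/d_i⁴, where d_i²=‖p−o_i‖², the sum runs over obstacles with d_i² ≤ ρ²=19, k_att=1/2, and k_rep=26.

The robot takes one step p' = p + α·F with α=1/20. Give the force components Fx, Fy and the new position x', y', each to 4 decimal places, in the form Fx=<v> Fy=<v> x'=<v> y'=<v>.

F_att = 1/2·(g−p) = 1/2·(-2,5) = (-1.0000,2.5000)
o1: d²=2 ≤ ρ²=19; F_rep = 26·(1,1)/2² = (6.5000,6.5000)
o2: d²=130 > ρ²=19 → inactive
o3: d²=314 > ρ²=19 → inactive
o4: d²=145 > ρ²=19 → inactive
F = F_att + ΣF_rep = (5.5000,9.0000)
p' = p + 1/20·F = (-8.7250,-0.5500)

Fx=5.5000 Fy=9.0000 x'=-8.7250 y'=-0.5500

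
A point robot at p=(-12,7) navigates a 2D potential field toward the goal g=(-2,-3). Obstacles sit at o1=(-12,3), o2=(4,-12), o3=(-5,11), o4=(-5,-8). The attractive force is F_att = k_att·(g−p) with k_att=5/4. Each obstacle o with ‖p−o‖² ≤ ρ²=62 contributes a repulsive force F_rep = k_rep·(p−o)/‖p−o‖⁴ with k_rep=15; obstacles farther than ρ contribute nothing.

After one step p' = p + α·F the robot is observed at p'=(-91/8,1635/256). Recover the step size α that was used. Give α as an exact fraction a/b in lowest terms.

α = 1/20

F_att = 5/4·(g−p) = 5/4·(10,-10) = (12.5000,-12.5000)
o1: d²=16 ≤ ρ²=62; F_rep = 15·(0,4)/16² = (0.0000,0.2344)
o2: d²=617 > ρ²=62 → inactive
o3: d²=65 > ρ²=62 → inactive
o4: d²=274 > ρ²=62 → inactive
F = F_att + ΣF_rep = (12.5000,-12.2656)
Δp = p'−p = (0.6250,-0.6133); α = Δx/Fx = (5/8) / (25/2) = 1/20
check: Δy/Fy = (-157/256) / (-785/64) = 1/20 ✓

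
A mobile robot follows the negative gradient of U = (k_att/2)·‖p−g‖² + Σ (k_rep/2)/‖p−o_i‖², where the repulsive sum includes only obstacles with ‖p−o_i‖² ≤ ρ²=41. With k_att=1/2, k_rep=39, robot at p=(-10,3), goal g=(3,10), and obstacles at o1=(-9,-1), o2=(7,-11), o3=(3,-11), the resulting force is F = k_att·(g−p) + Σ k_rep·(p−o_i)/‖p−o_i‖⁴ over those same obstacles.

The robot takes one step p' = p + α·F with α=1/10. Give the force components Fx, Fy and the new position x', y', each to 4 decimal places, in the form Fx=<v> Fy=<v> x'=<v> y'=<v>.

Fx=6.3651 Fy=4.0398 x'=-9.3635 y'=3.4040

F_att = 1/2·(g−p) = 1/2·(13,7) = (6.5000,3.5000)
o1: d²=17 ≤ ρ²=41; F_rep = 39·(-1,4)/17² = (-0.1349,0.5398)
o2: d²=485 > ρ²=41 → inactive
o3: d²=365 > ρ²=41 → inactive
F = F_att + ΣF_rep = (6.3651,4.0398)
p' = p + 1/10·F = (-9.3635,3.4040)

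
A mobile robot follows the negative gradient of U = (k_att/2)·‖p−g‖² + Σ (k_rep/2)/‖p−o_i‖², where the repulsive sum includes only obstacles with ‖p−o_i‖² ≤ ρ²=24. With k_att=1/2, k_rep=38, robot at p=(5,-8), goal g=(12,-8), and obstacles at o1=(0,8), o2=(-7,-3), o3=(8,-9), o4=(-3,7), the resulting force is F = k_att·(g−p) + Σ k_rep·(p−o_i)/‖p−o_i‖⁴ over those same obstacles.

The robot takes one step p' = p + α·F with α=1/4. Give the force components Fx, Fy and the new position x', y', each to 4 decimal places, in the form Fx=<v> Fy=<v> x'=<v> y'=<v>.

F_att = 1/2·(g−p) = 1/2·(7,0) = (3.5000,0.0000)
o1: d²=281 > ρ²=24 → inactive
o2: d²=169 > ρ²=24 → inactive
o3: d²=10 ≤ ρ²=24; F_rep = 38·(-3,1)/10² = (-1.1400,0.3800)
o4: d²=289 > ρ²=24 → inactive
F = F_att + ΣF_rep = (2.3600,0.3800)
p' = p + 1/4·F = (5.5900,-7.9050)

Fx=2.3600 Fy=0.3800 x'=5.5900 y'=-7.9050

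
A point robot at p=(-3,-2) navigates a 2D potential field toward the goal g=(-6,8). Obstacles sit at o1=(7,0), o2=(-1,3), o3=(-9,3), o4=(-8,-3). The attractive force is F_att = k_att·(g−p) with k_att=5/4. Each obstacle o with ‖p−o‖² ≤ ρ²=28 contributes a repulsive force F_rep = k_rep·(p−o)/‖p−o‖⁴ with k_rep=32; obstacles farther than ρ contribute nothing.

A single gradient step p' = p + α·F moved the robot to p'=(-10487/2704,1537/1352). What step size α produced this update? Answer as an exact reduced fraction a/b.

F_att = 5/4·(g−p) = 5/4·(-3,10) = (-3.7500,12.5000)
o1: d²=104 > ρ²=28 → inactive
o2: d²=29 > ρ²=28 → inactive
o3: d²=61 > ρ²=28 → inactive
o4: d²=26 ≤ ρ²=28; F_rep = 32·(5,1)/26² = (0.2367,0.0473)
F = F_att + ΣF_rep = (-3.5133,12.5473)
Δp = p'−p = (-0.8783,3.1368); α = Δx/Fx = (-2375/2704) / (-2375/676) = 1/4
check: Δy/Fy = (4241/1352) / (4241/338) = 1/4 ✓

α = 1/4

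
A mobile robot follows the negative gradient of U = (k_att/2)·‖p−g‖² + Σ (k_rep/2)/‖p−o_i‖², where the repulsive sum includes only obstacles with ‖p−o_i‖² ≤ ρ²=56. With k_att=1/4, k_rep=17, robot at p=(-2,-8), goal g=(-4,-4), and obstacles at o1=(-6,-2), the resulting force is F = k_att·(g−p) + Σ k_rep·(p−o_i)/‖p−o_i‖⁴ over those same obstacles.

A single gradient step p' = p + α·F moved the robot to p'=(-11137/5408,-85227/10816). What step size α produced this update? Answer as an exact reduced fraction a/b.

α = 1/8

F_att = 1/4·(g−p) = 1/4·(-2,4) = (-0.5000,1.0000)
o1: d²=52 ≤ ρ²=56; F_rep = 17·(4,-6)/52² = (0.0251,-0.0377)
F = F_att + ΣF_rep = (-0.4749,0.9623)
Δp = p'−p = (-0.0594,0.1203); α = Δx/Fx = (-321/5408) / (-321/676) = 1/8
check: Δy/Fy = (1301/10816) / (1301/1352) = 1/8 ✓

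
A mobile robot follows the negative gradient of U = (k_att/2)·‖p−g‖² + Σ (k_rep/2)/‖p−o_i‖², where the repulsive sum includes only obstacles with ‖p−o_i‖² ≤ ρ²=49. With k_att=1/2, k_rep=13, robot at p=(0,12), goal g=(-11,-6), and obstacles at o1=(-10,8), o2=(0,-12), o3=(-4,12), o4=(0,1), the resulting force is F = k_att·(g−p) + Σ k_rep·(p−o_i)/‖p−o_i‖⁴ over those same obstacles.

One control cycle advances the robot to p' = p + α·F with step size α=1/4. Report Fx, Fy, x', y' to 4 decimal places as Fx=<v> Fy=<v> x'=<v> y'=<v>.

Fx=-5.2969 Fy=-9.0000 x'=-1.3242 y'=9.7500

F_att = 1/2·(g−p) = 1/2·(-11,-18) = (-5.5000,-9.0000)
o1: d²=116 > ρ²=49 → inactive
o2: d²=576 > ρ²=49 → inactive
o3: d²=16 ≤ ρ²=49; F_rep = 13·(4,0)/16² = (0.2031,0.0000)
o4: d²=121 > ρ²=49 → inactive
F = F_att + ΣF_rep = (-5.2969,-9.0000)
p' = p + 1/4·F = (-1.3242,9.7500)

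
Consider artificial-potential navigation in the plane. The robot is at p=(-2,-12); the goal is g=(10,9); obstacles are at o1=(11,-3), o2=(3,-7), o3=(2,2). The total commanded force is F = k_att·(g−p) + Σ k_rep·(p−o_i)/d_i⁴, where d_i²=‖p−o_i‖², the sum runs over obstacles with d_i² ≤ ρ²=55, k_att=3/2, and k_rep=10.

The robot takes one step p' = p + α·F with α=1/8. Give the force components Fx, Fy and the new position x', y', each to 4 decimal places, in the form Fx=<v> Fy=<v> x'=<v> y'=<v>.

Fx=17.9800 Fy=31.4800 x'=0.2475 y'=-8.0650

F_att = 3/2·(g−p) = 3/2·(12,21) = (18.0000,31.5000)
o1: d²=250 > ρ²=55 → inactive
o2: d²=50 ≤ ρ²=55; F_rep = 10·(-5,-5)/50² = (-0.0200,-0.0200)
o3: d²=212 > ρ²=55 → inactive
F = F_att + ΣF_rep = (17.9800,31.4800)
p' = p + 1/8·F = (0.2475,-8.0650)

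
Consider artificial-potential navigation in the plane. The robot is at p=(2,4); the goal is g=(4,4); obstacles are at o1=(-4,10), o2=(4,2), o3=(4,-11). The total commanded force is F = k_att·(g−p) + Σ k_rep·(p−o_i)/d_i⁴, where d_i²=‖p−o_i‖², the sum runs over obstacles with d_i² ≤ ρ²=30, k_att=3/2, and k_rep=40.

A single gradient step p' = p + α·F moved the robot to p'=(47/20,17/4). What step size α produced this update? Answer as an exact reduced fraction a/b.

F_att = 3/2·(g−p) = 3/2·(2,0) = (3.0000,0.0000)
o1: d²=72 > ρ²=30 → inactive
o2: d²=8 ≤ ρ²=30; F_rep = 40·(-2,2)/8² = (-1.2500,1.2500)
o3: d²=229 > ρ²=30 → inactive
F = F_att + ΣF_rep = (1.7500,1.2500)
Δp = p'−p = (0.3500,0.2500); α = Δx/Fx = (7/20) / (7/4) = 1/5
check: Δy/Fy = (1/4) / (5/4) = 1/5 ✓

α = 1/5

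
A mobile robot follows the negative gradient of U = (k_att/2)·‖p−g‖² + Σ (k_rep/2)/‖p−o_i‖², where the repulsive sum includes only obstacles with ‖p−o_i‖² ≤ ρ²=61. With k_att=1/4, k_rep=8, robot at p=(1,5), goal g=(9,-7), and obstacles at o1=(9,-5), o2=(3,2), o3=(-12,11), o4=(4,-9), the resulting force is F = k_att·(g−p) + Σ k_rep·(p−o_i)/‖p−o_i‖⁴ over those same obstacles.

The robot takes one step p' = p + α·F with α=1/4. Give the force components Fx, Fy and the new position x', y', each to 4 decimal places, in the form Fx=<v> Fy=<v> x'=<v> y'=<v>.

F_att = 1/4·(g−p) = 1/4·(8,-12) = (2.0000,-3.0000)
o1: d²=164 > ρ²=61 → inactive
o2: d²=13 ≤ ρ²=61; F_rep = 8·(-2,3)/13² = (-0.0947,0.1420)
o3: d²=205 > ρ²=61 → inactive
o4: d²=205 > ρ²=61 → inactive
F = F_att + ΣF_rep = (1.9053,-2.8580)
p' = p + 1/4·F = (1.4763,4.2855)

Fx=1.9053 Fy=-2.8580 x'=1.4763 y'=4.2855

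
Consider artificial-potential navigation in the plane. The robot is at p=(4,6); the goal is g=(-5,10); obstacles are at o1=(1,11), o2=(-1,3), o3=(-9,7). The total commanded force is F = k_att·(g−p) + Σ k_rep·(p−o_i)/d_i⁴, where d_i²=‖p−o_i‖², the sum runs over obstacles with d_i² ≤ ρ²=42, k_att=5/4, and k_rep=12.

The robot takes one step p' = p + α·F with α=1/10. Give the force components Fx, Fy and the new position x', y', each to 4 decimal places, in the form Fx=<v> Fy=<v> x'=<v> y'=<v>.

Fx=-11.1670 Fy=4.9792 x'=2.8833 y'=6.4979

F_att = 5/4·(g−p) = 5/4·(-9,4) = (-11.2500,5.0000)
o1: d²=34 ≤ ρ²=42; F_rep = 12·(3,-5)/34² = (0.0311,-0.0519)
o2: d²=34 ≤ ρ²=42; F_rep = 12·(5,3)/34² = (0.0519,0.0311)
o3: d²=170 > ρ²=42 → inactive
F = F_att + ΣF_rep = (-11.1670,4.9792)
p' = p + 1/10·F = (2.8833,6.4979)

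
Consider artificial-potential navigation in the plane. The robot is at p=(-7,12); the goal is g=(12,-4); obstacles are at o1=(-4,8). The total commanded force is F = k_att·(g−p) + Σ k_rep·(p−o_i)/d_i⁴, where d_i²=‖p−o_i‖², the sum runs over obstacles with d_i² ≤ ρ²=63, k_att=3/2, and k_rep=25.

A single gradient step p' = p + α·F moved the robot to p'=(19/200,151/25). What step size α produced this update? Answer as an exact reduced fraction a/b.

F_att = 3/2·(g−p) = 3/2·(19,-16) = (28.5000,-24.0000)
o1: d²=25 ≤ ρ²=63; F_rep = 25·(-3,4)/25² = (-0.1200,0.1600)
F = F_att + ΣF_rep = (28.3800,-23.8400)
Δp = p'−p = (7.0950,-5.9600); α = Δx/Fx = (1419/200) / (1419/50) = 1/4
check: Δy/Fy = (-149/25) / (-596/25) = 1/4 ✓

α = 1/4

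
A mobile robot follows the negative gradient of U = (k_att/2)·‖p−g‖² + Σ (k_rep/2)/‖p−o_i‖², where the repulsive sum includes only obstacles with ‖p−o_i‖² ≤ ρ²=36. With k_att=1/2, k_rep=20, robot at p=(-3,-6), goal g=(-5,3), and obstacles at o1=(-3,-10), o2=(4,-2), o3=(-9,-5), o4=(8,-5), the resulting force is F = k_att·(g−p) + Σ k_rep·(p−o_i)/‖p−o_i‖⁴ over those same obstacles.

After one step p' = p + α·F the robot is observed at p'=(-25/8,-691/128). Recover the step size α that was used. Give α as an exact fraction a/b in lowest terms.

F_att = 1/2·(g−p) = 1/2·(-2,9) = (-1.0000,4.5000)
o1: d²=16 ≤ ρ²=36; F_rep = 20·(0,4)/16² = (0.0000,0.3125)
o2: d²=65 > ρ²=36 → inactive
o3: d²=37 > ρ²=36 → inactive
o4: d²=122 > ρ²=36 → inactive
F = F_att + ΣF_rep = (-1.0000,4.8125)
Δp = p'−p = (-0.1250,0.6016); α = Δx/Fx = (-1/8) / (-1) = 1/8
check: Δy/Fy = (77/128) / (77/16) = 1/8 ✓

α = 1/8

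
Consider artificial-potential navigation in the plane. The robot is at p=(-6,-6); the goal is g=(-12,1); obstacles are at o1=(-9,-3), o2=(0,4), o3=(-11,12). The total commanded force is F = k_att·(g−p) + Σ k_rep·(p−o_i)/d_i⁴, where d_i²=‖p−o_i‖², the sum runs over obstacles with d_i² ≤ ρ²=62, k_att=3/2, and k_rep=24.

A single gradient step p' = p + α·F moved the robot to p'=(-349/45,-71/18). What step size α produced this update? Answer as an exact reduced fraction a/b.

α = 1/5

F_att = 3/2·(g−p) = 3/2·(-6,7) = (-9.0000,10.5000)
o1: d²=18 ≤ ρ²=62; F_rep = 24·(3,-3)/18² = (0.2222,-0.2222)
o2: d²=136 > ρ²=62 → inactive
o3: d²=349 > ρ²=62 → inactive
F = F_att + ΣF_rep = (-8.7778,10.2778)
Δp = p'−p = (-1.7556,2.0556); α = Δx/Fx = (-79/45) / (-79/9) = 1/5
check: Δy/Fy = (37/18) / (185/18) = 1/5 ✓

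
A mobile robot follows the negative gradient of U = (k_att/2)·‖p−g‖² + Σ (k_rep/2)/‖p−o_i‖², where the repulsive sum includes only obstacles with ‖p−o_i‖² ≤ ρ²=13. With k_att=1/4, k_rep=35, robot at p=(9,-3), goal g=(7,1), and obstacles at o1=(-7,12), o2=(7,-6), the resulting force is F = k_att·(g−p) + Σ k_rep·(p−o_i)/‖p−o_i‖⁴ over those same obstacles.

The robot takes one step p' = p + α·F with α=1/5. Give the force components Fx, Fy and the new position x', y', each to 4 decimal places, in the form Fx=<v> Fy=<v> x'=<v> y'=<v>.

F_att = 1/4·(g−p) = 1/4·(-2,4) = (-0.5000,1.0000)
o1: d²=481 > ρ²=13 → inactive
o2: d²=13 ≤ ρ²=13; F_rep = 35·(2,3)/13² = (0.4142,0.6213)
F = F_att + ΣF_rep = (-0.0858,1.6213)
p' = p + 1/5·F = (8.9828,-2.6757)

Fx=-0.0858 Fy=1.6213 x'=8.9828 y'=-2.6757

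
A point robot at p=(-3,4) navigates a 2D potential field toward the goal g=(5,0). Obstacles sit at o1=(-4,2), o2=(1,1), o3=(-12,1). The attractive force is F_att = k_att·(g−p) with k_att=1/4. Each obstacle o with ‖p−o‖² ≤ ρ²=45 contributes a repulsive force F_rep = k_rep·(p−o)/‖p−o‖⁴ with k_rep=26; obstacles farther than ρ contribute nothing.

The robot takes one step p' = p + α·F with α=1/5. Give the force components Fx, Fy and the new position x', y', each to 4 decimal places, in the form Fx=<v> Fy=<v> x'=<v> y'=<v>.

Fx=2.8736 Fy=1.2048 x'=-2.4253 y'=4.2410

F_att = 1/4·(g−p) = 1/4·(8,-4) = (2.0000,-1.0000)
o1: d²=5 ≤ ρ²=45; F_rep = 26·(1,2)/5² = (1.0400,2.0800)
o2: d²=25 ≤ ρ²=45; F_rep = 26·(-4,3)/25² = (-0.1664,0.1248)
o3: d²=90 > ρ²=45 → inactive
F = F_att + ΣF_rep = (2.8736,1.2048)
p' = p + 1/5·F = (-2.4253,4.2410)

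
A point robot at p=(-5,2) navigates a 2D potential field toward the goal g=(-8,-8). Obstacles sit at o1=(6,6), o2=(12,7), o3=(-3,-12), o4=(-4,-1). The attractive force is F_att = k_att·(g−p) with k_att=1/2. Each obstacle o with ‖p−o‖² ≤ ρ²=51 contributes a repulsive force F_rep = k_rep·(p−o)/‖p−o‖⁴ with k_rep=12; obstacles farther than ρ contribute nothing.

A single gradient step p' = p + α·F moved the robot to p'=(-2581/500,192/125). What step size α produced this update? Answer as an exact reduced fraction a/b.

α = 1/10

F_att = 1/2·(g−p) = 1/2·(-3,-10) = (-1.5000,-5.0000)
o1: d²=137 > ρ²=51 → inactive
o2: d²=314 > ρ²=51 → inactive
o3: d²=200 > ρ²=51 → inactive
o4: d²=10 ≤ ρ²=51; F_rep = 12·(-1,3)/10² = (-0.1200,0.3600)
F = F_att + ΣF_rep = (-1.6200,-4.6400)
Δp = p'−p = (-0.1620,-0.4640); α = Δx/Fx = (-81/500) / (-81/50) = 1/10
check: Δy/Fy = (-58/125) / (-116/25) = 1/10 ✓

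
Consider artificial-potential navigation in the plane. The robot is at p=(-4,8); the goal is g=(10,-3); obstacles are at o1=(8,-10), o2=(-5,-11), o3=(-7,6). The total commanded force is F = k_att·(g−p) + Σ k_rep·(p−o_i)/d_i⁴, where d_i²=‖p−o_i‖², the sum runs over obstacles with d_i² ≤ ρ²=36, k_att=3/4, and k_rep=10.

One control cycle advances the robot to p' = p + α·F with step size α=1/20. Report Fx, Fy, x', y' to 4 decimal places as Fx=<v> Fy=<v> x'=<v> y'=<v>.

F_att = 3/4·(g−p) = 3/4·(14,-11) = (10.5000,-8.2500)
o1: d²=468 > ρ²=36 → inactive
o2: d²=362 > ρ²=36 → inactive
o3: d²=13 ≤ ρ²=36; F_rep = 10·(3,2)/13² = (0.1775,0.1183)
F = F_att + ΣF_rep = (10.6775,-8.1317)
p' = p + 1/20·F = (-3.4661,7.5934)

Fx=10.6775 Fy=-8.1317 x'=-3.4661 y'=7.5934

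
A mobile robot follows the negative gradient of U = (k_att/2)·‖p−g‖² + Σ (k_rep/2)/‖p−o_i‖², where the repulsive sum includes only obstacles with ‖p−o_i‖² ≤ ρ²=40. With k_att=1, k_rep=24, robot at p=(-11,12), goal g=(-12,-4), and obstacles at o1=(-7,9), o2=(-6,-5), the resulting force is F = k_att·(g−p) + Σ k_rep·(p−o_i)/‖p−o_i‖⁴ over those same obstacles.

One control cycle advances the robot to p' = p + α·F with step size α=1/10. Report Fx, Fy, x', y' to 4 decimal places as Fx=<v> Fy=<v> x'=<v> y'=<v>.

Fx=-1.1536 Fy=-15.8848 x'=-11.1154 y'=10.4115

F_att = 1·(g−p) = 1·(-1,-16) = (-1.0000,-16.0000)
o1: d²=25 ≤ ρ²=40; F_rep = 24·(-4,3)/25² = (-0.1536,0.1152)
o2: d²=314 > ρ²=40 → inactive
F = F_att + ΣF_rep = (-1.1536,-15.8848)
p' = p + 1/10·F = (-11.1154,10.4115)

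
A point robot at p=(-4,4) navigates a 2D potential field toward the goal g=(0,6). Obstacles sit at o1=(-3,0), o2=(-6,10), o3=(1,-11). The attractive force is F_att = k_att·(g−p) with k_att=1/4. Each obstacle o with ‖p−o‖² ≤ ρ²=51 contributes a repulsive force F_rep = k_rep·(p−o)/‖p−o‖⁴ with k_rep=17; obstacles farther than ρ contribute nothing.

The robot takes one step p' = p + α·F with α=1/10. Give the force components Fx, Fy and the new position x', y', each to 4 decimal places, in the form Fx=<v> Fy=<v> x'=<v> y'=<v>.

Fx=0.9624 Fy=0.6715 x'=-3.9038 y'=4.0672

F_att = 1/4·(g−p) = 1/4·(4,2) = (1.0000,0.5000)
o1: d²=17 ≤ ρ²=51; F_rep = 17·(-1,4)/17² = (-0.0588,0.2353)
o2: d²=40 ≤ ρ²=51; F_rep = 17·(2,-6)/40² = (0.0213,-0.0638)
o3: d²=250 > ρ²=51 → inactive
F = F_att + ΣF_rep = (0.9624,0.6715)
p' = p + 1/10·F = (-3.9038,4.0672)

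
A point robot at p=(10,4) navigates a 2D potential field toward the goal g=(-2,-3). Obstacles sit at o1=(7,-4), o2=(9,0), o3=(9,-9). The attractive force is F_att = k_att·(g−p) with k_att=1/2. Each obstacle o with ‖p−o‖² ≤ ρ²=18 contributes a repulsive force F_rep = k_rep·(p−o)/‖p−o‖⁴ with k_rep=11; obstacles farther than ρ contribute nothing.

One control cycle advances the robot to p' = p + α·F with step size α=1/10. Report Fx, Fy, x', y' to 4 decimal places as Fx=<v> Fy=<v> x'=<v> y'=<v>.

Fx=-5.9619 Fy=-3.3478 x'=9.4038 y'=3.6652

F_att = 1/2·(g−p) = 1/2·(-12,-7) = (-6.0000,-3.5000)
o1: d²=73 > ρ²=18 → inactive
o2: d²=17 ≤ ρ²=18; F_rep = 11·(1,4)/17² = (0.0381,0.1522)
o3: d²=170 > ρ²=18 → inactive
F = F_att + ΣF_rep = (-5.9619,-3.3478)
p' = p + 1/10·F = (9.4038,3.6652)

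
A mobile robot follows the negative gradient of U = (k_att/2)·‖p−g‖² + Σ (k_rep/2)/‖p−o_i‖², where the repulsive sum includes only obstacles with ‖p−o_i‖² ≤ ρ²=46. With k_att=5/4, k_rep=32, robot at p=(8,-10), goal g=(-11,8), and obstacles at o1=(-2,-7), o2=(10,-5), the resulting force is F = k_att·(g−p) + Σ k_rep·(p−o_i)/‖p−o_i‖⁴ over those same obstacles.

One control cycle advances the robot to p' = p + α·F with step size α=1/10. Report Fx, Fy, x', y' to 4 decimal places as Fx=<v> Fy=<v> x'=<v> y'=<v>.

F_att = 5/4·(g−p) = 5/4·(-19,18) = (-23.7500,22.5000)
o1: d²=109 > ρ²=46 → inactive
o2: d²=29 ≤ ρ²=46; F_rep = 32·(-2,-5)/29² = (-0.0761,-0.1902)
F = F_att + ΣF_rep = (-23.8261,22.3098)
p' = p + 1/10·F = (5.6174,-7.7690)

Fx=-23.8261 Fy=22.3098 x'=5.6174 y'=-7.7690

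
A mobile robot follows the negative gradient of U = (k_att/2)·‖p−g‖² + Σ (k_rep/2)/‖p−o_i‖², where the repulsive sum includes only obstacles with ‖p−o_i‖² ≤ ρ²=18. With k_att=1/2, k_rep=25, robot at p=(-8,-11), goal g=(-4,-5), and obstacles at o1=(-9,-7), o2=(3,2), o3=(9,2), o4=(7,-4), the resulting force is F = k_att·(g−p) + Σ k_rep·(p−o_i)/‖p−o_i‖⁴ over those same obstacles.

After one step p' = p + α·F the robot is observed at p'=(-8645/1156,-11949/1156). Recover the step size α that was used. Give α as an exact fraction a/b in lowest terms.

F_att = 1/2·(g−p) = 1/2·(4,6) = (2.0000,3.0000)
o1: d²=17 ≤ ρ²=18; F_rep = 25·(1,-4)/17² = (0.0865,-0.3460)
o2: d²=290 > ρ²=18 → inactive
o3: d²=458 > ρ²=18 → inactive
o4: d²=274 > ρ²=18 → inactive
F = F_att + ΣF_rep = (2.0865,2.6540)
Δp = p'−p = (0.5216,0.6635); α = Δx/Fx = (603/1156) / (603/289) = 1/4
check: Δy/Fy = (767/1156) / (767/289) = 1/4 ✓

α = 1/4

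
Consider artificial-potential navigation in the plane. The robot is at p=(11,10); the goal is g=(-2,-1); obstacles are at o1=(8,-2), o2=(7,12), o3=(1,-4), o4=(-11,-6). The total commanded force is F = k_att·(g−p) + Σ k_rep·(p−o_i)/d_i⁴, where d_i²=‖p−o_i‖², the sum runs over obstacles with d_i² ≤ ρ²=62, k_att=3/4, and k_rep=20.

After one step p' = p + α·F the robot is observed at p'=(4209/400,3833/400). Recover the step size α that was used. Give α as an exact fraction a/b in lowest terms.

F_att = 3/4·(g−p) = 3/4·(-13,-11) = (-9.7500,-8.2500)
o1: d²=153 > ρ²=62 → inactive
o2: d²=20 ≤ ρ²=62; F_rep = 20·(4,-2)/20² = (0.2000,-0.1000)
o3: d²=296 > ρ²=62 → inactive
o4: d²=740 > ρ²=62 → inactive
F = F_att + ΣF_rep = (-9.5500,-8.3500)
Δp = p'−p = (-0.4775,-0.4175); α = Δx/Fx = (-191/400) / (-191/20) = 1/20
check: Δy/Fy = (-167/400) / (-167/20) = 1/20 ✓

α = 1/20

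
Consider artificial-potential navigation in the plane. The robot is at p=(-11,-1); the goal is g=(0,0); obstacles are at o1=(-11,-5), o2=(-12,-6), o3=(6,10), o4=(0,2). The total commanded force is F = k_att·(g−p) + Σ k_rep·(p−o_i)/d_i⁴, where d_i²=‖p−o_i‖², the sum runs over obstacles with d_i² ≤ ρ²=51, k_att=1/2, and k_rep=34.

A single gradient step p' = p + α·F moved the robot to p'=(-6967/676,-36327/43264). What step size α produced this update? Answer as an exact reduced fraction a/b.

α = 1/8

F_att = 1/2·(g−p) = 1/2·(11,1) = (5.5000,0.5000)
o1: d²=16 ≤ ρ²=51; F_rep = 34·(0,4)/16² = (0.0000,0.5312)
o2: d²=26 ≤ ρ²=51; F_rep = 34·(1,5)/26² = (0.0503,0.2515)
o3: d²=410 > ρ²=51 → inactive
o4: d²=130 > ρ²=51 → inactive
F = F_att + ΣF_rep = (5.5503,1.2827)
Δp = p'−p = (0.6938,0.1603); α = Δx/Fx = (469/676) / (938/169) = 1/8
check: Δy/Fy = (6937/43264) / (6937/5408) = 1/8 ✓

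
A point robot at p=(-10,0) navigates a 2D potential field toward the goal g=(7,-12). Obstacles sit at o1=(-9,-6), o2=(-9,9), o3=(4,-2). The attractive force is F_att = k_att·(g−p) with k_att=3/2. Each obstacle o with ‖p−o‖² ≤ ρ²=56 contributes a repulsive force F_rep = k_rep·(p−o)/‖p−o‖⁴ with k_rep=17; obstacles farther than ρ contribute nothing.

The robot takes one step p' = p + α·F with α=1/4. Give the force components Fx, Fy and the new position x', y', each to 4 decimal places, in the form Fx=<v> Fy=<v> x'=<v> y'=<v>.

Fx=25.4876 Fy=-17.9255 x'=-3.6281 y'=-4.4814

F_att = 3/2·(g−p) = 3/2·(17,-12) = (25.5000,-18.0000)
o1: d²=37 ≤ ρ²=56; F_rep = 17·(-1,6)/37² = (-0.0124,0.0745)
o2: d²=82 > ρ²=56 → inactive
o3: d²=200 > ρ²=56 → inactive
F = F_att + ΣF_rep = (25.4876,-17.9255)
p' = p + 1/4·F = (-3.6281,-4.4814)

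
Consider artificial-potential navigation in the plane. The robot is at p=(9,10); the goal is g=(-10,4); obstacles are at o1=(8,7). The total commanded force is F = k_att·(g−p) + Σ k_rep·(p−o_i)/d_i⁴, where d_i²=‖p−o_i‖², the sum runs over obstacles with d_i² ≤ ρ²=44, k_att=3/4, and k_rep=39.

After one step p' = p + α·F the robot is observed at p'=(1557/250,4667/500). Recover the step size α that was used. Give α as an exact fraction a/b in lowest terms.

α = 1/5

F_att = 3/4·(g−p) = 3/4·(-19,-6) = (-14.2500,-4.5000)
o1: d²=10 ≤ ρ²=44; F_rep = 39·(1,3)/10² = (0.3900,1.1700)
F = F_att + ΣF_rep = (-13.8600,-3.3300)
Δp = p'−p = (-2.7720,-0.6660); α = Δx/Fx = (-693/250) / (-693/50) = 1/5
check: Δy/Fy = (-333/500) / (-333/100) = 1/5 ✓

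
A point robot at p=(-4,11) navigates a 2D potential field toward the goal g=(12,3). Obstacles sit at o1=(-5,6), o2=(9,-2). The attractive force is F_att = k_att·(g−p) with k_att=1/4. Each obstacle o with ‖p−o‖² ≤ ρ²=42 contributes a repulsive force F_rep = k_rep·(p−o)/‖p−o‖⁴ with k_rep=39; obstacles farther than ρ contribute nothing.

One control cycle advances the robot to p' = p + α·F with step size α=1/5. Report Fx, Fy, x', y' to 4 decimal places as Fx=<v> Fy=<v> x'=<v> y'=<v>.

Fx=4.0577 Fy=-1.7115 x'=-3.1885 y'=10.6577

F_att = 1/4·(g−p) = 1/4·(16,-8) = (4.0000,-2.0000)
o1: d²=26 ≤ ρ²=42; F_rep = 39·(1,5)/26² = (0.0577,0.2885)
o2: d²=338 > ρ²=42 → inactive
F = F_att + ΣF_rep = (4.0577,-1.7115)
p' = p + 1/5·F = (-3.1885,10.6577)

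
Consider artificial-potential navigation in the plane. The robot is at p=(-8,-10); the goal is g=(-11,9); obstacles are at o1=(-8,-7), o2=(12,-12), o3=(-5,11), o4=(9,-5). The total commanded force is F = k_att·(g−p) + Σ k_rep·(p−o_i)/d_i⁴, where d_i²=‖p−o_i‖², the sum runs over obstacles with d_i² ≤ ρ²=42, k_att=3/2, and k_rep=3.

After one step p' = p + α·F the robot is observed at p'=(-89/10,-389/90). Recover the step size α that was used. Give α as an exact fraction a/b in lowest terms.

α = 1/5

F_att = 3/2·(g−p) = 3/2·(-3,19) = (-4.5000,28.5000)
o1: d²=9 ≤ ρ²=42; F_rep = 3·(0,-3)/9² = (0.0000,-0.1111)
o2: d²=404 > ρ²=42 → inactive
o3: d²=450 > ρ²=42 → inactive
o4: d²=314 > ρ²=42 → inactive
F = F_att + ΣF_rep = (-4.5000,28.3889)
Δp = p'−p = (-0.9000,5.6778); α = Δx/Fx = (-9/10) / (-9/2) = 1/5
check: Δy/Fy = (511/90) / (511/18) = 1/5 ✓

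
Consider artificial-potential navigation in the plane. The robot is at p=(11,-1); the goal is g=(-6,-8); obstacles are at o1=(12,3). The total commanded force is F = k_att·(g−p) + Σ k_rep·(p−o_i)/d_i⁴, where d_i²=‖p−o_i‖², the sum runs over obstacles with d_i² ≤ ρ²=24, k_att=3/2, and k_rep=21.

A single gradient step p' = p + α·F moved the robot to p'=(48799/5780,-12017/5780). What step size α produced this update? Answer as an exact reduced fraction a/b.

α = 1/10

F_att = 3/2·(g−p) = 3/2·(-17,-7) = (-25.5000,-10.5000)
o1: d²=17 ≤ ρ²=24; F_rep = 21·(-1,-4)/17² = (-0.0727,-0.2907)
F = F_att + ΣF_rep = (-25.5727,-10.7907)
Δp = p'−p = (-2.5573,-1.0791); α = Δx/Fx = (-14781/5780) / (-14781/578) = 1/10
check: Δy/Fy = (-6237/5780) / (-6237/578) = 1/10 ✓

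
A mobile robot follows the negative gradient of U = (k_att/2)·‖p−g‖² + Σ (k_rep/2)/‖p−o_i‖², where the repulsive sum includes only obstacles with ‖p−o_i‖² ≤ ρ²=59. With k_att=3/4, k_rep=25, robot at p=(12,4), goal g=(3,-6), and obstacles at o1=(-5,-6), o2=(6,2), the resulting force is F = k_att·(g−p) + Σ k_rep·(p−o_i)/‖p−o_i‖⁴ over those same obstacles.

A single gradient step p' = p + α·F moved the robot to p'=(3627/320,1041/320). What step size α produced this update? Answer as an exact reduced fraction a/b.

α = 1/10

F_att = 3/4·(g−p) = 3/4·(-9,-10) = (-6.7500,-7.5000)
o1: d²=389 > ρ²=59 → inactive
o2: d²=40 ≤ ρ²=59; F_rep = 25·(6,2)/40² = (0.0938,0.0312)
F = F_att + ΣF_rep = (-6.6562,-7.4688)
Δp = p'−p = (-0.6656,-0.7469); α = Δx/Fx = (-213/320) / (-213/32) = 1/10
check: Δy/Fy = (-239/320) / (-239/32) = 1/10 ✓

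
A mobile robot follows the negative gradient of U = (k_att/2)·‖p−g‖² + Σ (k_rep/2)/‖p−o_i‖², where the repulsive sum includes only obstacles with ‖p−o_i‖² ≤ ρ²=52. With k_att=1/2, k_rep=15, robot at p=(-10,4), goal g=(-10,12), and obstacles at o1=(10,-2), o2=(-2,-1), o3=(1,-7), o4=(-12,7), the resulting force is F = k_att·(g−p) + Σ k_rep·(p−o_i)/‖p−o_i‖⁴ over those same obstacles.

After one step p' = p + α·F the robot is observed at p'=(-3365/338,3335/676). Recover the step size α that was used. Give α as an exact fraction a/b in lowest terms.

F_att = 1/2·(g−p) = 1/2·(0,8) = (0.0000,4.0000)
o1: d²=436 > ρ²=52 → inactive
o2: d²=89 > ρ²=52 → inactive
o3: d²=242 > ρ²=52 → inactive
o4: d²=13 ≤ ρ²=52; F_rep = 15·(2,-3)/13² = (0.1775,-0.2663)
F = F_att + ΣF_rep = (0.1775,3.7337)
Δp = p'−p = (0.0444,0.9334); α = Δx/Fx = (15/338) / (30/169) = 1/4
check: Δy/Fy = (631/676) / (631/169) = 1/4 ✓

α = 1/4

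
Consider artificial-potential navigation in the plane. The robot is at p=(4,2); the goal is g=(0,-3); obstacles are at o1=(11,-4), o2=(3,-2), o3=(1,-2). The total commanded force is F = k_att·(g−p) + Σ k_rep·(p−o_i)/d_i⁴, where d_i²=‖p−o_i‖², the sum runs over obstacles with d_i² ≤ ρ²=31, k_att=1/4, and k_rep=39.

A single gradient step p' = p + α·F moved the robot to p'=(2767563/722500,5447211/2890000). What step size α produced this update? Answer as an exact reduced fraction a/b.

α = 1/4

F_att = 1/4·(g−p) = 1/4·(-4,-5) = (-1.0000,-1.2500)
o1: d²=85 > ρ²=31 → inactive
o2: d²=17 ≤ ρ²=31; F_rep = 39·(1,4)/17² = (0.1349,0.5398)
o3: d²=25 ≤ ρ²=31; F_rep = 39·(3,4)/25² = (0.1872,0.2496)
F = F_att + ΣF_rep = (-0.6779,-0.4606)
Δp = p'−p = (-0.1695,-0.1152); α = Δx/Fx = (-122437/722500) / (-122437/180625) = 1/4
check: Δy/Fy = (-332789/2890000) / (-332789/722500) = 1/4 ✓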